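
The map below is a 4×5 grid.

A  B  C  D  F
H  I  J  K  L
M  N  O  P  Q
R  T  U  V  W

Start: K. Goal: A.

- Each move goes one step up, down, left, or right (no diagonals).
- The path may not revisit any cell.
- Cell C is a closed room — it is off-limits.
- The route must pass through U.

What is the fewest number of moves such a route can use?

Any route passes through U somewhere between K and A. Summing Manhattan distances along the two legs (K → U → A) gives a lower bound of 3 + 5 = 8 moves.
A route of 8 moves achieves this: K → P → V → U → O → J → I → B → A.
Since 8 matches the lower bound, it is optimal.

8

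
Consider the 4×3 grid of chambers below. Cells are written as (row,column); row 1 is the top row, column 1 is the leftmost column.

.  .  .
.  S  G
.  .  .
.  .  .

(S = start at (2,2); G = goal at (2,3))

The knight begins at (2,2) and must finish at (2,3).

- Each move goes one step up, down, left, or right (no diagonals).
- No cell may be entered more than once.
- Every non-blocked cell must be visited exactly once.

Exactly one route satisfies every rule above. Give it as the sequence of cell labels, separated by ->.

(2,2) -> (3,2) -> (3,3) -> (4,3) -> (4,2) -> (4,1) -> (3,1) -> (2,1) -> (1,1) -> (1,2) -> (1,3) -> (2,3)

Need to visit all 12 open cells exactly once, starting at (2,2) and ending at (2,3).
Cell (1,1) has only two open neighbours ((2,1) and (1,2)), so the path must pass straight through it: one of those is the cell it's entered from and the other is where it exits.
Route from (2,2): down 1 to (3,2), right 1 to (3,3), down 1 to (4,3), left 2 to (4,1), up 3 to (1,1), right 2 to (1,3), down 1 to (2,3) — 11 moves in all.
Check: all 12 open cells covered.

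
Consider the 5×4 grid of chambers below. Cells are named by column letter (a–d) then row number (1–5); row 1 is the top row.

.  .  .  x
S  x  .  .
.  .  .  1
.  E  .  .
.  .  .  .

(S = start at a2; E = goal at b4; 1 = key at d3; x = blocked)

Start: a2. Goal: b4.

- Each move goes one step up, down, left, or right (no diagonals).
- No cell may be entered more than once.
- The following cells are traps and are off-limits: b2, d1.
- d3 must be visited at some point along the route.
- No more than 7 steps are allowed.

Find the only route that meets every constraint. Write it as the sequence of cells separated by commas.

Any route must reach d3 and still end at b4 within 7 moves, so the order of the required stops is forced.
Route from a2: down 1 to a3, right 3 to d3, down 1 to d4, left 2 to b4 — 7 moves in all.
Check: all required cells visited; 7 ≤ 7 moves.

a2, a3, b3, c3, d3, d4, c4, b4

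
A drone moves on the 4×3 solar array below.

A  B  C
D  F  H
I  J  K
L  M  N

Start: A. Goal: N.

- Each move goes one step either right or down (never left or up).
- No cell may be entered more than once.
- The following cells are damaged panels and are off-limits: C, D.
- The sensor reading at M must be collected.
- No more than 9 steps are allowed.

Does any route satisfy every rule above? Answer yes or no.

yes

One route that works: A → B → F → J → M → N.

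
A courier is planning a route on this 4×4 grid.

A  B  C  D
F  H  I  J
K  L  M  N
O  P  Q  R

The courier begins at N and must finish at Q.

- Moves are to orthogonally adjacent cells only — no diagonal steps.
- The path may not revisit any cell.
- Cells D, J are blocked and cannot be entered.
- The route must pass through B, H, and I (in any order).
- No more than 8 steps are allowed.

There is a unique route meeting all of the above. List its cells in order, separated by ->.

N -> M -> I -> C -> B -> H -> L -> P -> Q

Any route must reach B, H, and I and still end at Q within 8 moves, so the order of the required stops is forced.
Route from N: left to M, 2× up (reaching C), left to B, 3× down (reaching P), right to Q — 8 moves in all.
Check: all required cells visited; 8 ≤ 8 moves.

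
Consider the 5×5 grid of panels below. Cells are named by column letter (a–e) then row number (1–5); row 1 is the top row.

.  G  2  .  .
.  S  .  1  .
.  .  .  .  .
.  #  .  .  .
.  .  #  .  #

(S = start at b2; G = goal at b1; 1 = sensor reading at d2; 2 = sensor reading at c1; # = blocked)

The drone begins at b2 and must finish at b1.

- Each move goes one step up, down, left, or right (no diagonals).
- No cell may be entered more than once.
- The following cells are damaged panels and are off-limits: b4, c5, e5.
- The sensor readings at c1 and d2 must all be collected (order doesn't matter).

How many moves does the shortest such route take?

Any route passes through c1 and d2 in some order between b2 and b1. Summing Manhattan distances along each leg and taking the cheapest ordering (b2 → d2 → c1 → b1) gives a lower bound of 2 + 2 + 1 = 5 moves.
A route of 5 moves achieves this: b2 → c2 → d2 → d1 → c1 → b1.
Since 5 matches the lower bound, it is optimal.

5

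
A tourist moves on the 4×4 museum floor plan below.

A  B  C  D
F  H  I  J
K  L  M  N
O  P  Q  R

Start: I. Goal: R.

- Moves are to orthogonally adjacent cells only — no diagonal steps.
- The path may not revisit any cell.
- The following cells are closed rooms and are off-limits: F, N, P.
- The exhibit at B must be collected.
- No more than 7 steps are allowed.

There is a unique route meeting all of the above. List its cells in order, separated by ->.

The 7-move cap with required stops at B leaves no slack for detours.
Route from I: up 1 to C, left 1 to B, down 2 to L, right 1 to M, down 1 to Q, right 1 to R — 7 moves in all.
Check: all required cells visited; 7 ≤ 7 moves.

I -> C -> B -> H -> L -> M -> Q -> R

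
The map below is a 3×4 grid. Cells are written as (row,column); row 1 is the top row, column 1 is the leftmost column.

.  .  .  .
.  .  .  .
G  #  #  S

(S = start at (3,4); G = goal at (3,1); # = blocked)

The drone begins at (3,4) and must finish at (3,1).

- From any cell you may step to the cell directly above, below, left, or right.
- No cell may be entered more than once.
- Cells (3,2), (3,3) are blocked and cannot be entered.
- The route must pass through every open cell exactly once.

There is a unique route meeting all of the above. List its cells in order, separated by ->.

Need to visit all 10 open cells exactly once, starting at (3,4) and ending at (3,1).
Cell (1,1) has only two open neighbours ((2,1) and (1,2)), so the path must pass straight through it: one of those is the cell it's entered from and the other is where it exits.
Route from (3,4): up 2 to (1,4), left 1 to (1,3), down 1 to (2,3), left 1 to (2,2), up 1 to (1,2), left 1 to (1,1), down 2 to (3,1) — 9 moves in all.
Check: all 10 open cells covered.

(3,4) -> (2,4) -> (1,4) -> (1,3) -> (2,3) -> (2,2) -> (1,2) -> (1,1) -> (2,1) -> (3,1)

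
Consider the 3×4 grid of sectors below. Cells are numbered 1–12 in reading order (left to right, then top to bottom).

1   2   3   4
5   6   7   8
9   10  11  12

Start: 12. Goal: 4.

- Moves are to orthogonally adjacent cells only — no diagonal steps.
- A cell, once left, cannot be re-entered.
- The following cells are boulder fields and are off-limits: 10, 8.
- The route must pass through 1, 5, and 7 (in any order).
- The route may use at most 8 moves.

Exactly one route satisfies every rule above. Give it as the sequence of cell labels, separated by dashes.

The budget equals the shortest possible length, so every move has to be on a shortest route through the required cells.
Route from 12: left 1 to 11, up 1 to 7, left 2 to 5, up 1 to 1, right 3 to 4 — 8 moves in all.
Check: all required cells visited; 8 ≤ 8 moves.

12 - 11 - 7 - 6 - 5 - 1 - 2 - 3 - 4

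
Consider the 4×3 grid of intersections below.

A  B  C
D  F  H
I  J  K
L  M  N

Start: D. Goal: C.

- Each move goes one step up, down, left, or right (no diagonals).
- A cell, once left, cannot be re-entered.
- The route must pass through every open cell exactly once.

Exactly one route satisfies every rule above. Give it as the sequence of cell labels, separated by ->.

Need to visit all 12 open cells exactly once, starting at D and ending at C.
Cell A has only two open neighbours (D and B), so the path must pass straight through it: one of those is the cell it's entered from and the other is where it exits.
Route from D: up to A, right to B, 2× down (reaching J), left to I, down to L, 2× right (reaching N), 3× up (reaching C) — 11 moves in all.
Check: all 12 open cells covered.

D -> A -> B -> F -> J -> I -> L -> M -> N -> K -> H -> C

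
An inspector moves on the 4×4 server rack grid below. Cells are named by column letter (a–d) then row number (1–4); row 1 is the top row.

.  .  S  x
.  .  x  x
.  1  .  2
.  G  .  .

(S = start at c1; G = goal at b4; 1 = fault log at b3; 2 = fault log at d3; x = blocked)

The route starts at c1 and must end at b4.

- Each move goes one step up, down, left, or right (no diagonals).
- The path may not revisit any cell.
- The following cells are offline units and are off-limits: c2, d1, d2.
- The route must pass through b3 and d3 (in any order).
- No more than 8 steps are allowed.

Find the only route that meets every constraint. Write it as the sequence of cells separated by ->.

The 8-move cap with required stops at b3, d3 leaves no slack for detours.
Route from c1: left to b1, 2× down (reaching b3), 2× right (reaching d3), down to d4, 2× left (reaching b4) — 8 moves in all.
Check: all required cells visited; 8 ≤ 8 moves.

c1 -> b1 -> b2 -> b3 -> c3 -> d3 -> d4 -> c4 -> b4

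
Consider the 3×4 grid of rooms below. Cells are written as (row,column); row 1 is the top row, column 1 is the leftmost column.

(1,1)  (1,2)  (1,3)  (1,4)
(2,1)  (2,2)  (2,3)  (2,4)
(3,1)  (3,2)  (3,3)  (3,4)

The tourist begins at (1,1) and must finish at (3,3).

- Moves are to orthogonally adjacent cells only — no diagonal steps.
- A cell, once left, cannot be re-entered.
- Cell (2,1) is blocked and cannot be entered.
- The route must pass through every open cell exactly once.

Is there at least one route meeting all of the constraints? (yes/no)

no

Cell (3,1) has only one open neighbour but is neither the start nor the goal, so a Hamiltonian route would have to both enter and leave it through the same neighbour — impossible without revisiting.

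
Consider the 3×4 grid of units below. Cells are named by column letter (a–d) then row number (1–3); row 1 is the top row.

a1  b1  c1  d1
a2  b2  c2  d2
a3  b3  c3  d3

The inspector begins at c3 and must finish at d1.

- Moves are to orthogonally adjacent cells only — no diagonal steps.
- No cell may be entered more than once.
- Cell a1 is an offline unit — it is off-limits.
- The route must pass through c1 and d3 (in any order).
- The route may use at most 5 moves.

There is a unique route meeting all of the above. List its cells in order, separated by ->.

c3 -> d3 -> d2 -> c2 -> c1 -> d1

Any route must reach c1 and d3 and still end at d1 within 5 moves, so the order of the required stops is forced.
Route from c3: right 1 to d3, up 1 to d2, left 1 to c2, up 1 to c1, right 1 to d1 — 5 moves in all.
Check: all required cells visited; 5 ≤ 5 moves.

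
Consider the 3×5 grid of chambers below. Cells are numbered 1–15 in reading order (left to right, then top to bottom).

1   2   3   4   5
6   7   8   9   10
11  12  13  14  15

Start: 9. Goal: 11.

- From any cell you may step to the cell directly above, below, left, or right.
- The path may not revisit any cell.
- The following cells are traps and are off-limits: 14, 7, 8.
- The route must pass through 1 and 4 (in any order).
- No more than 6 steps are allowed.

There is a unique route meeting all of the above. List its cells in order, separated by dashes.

Any route must reach 1 and 4 and still end at 11 within 6 moves, so the order of the required stops is forced.
Route from 9: up to 4, 3× left (reaching 1), 2× down (reaching 11) — 6 moves in all.
Check: all required cells visited; 6 ≤ 6 moves.

9 - 4 - 3 - 2 - 1 - 6 - 11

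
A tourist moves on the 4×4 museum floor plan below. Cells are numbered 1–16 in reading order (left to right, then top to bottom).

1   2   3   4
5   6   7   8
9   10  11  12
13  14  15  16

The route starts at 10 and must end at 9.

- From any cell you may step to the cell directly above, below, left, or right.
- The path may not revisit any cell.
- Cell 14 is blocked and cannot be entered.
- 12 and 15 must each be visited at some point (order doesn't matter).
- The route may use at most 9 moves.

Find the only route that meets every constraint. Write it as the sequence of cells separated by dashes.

10 - 11 - 15 - 16 - 12 - 8 - 7 - 6 - 5 - 9

Any route must reach 12 and 15 and still end at 9 within 9 moves, so the order of the required stops is forced.
Route from 10: right 1 to 11, down 1 to 15, right 1 to 16, up 2 to 8, left 3 to 5, down 1 to 9 — 9 moves in all.
Check: all required cells visited; 9 ≤ 9 moves.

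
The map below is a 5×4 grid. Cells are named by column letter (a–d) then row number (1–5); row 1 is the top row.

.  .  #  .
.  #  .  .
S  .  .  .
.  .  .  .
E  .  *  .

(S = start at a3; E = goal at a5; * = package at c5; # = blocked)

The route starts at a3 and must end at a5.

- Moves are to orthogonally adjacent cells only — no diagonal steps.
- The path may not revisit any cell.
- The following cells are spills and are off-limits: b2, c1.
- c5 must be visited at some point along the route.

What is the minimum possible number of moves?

6

Any route passes through c5 somewhere between a3 and a5. Summing Manhattan distances along the two legs (a3 → c5 → a5) gives a lower bound of 4 + 2 = 6 moves.
A route of 6 moves achieves this: a3 → a4 → b4 → c4 → c5 → b5 → a5.
Since 6 matches the lower bound, it is optimal.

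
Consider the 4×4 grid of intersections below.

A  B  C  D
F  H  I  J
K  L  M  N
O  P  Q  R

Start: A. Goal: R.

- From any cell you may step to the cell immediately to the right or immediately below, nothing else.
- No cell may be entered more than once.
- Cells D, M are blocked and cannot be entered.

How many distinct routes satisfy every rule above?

A right/down-only route from A to R makes exactly 3 down-moves and 3 right-moves in some order.
With no other constraints that would be C(6,3) = 20 routes.
Subtract routes through each blocked cell (inclusion–exclusion for overlaps): − through D: 1 − through M: 12 → 7.
That gives 7 routes.

7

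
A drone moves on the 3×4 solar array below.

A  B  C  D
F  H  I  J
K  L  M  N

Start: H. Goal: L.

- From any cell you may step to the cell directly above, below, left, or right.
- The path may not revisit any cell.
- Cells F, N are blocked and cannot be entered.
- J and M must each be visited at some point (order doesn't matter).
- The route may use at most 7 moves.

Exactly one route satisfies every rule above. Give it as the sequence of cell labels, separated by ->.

H -> B -> C -> D -> J -> I -> M -> L

The budget equals the shortest possible length, so every move has to be on a shortest route through the required cells.
Route from H: up 1 to B, right 2 to D, down 1 to J, left 1 to I, down 1 to M, left 1 to L — 7 moves in all.
Check: all required cells visited; 7 ≤ 7 moves.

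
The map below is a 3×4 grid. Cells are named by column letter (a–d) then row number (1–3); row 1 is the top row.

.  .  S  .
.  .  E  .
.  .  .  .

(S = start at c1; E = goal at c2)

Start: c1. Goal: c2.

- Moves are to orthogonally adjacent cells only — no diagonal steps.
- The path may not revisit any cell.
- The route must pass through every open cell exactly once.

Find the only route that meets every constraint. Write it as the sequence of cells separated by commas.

Need to visit all 12 open cells exactly once, starting at c1 and ending at c2.
Cell d3 has only two open neighbours (d2 and c3), so the path must pass straight through it: one of those is the cell it's entered from and the other is where it exits.
Route from c1: right 1 to d1, down 2 to d3, left 3 to a3, up 2 to a1, right 1 to b1, down 1 to b2, right 1 to c2 — 11 moves in all.
Check: all 12 open cells covered.

c1, d1, d2, d3, c3, b3, a3, a2, a1, b1, b2, c2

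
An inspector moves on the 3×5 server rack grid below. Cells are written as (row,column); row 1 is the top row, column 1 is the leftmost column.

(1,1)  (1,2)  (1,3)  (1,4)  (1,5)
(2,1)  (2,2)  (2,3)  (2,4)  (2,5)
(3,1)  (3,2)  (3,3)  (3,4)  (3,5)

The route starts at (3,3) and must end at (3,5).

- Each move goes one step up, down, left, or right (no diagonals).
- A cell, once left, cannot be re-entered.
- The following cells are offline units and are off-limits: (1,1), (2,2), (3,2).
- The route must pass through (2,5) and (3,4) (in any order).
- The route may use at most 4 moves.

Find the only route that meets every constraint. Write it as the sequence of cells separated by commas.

The budget equals the shortest possible length, so every move has to be on a shortest route through the required cells.
Route from (3,3): right to (3,4), up to (2,4), right to (2,5), down to (3,5) — 4 moves in all.
Check: all required cells visited; 4 ≤ 4 moves.

(3,3), (3,4), (2,4), (2,5), (3,5)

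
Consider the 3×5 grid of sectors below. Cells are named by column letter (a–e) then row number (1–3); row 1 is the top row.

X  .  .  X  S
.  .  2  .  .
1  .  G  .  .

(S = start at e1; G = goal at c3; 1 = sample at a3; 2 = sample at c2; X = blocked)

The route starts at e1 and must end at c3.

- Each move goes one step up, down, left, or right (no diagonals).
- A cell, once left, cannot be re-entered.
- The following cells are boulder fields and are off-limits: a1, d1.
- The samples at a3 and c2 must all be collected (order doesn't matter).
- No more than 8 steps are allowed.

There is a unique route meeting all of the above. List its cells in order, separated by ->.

e1 -> e2 -> d2 -> c2 -> b2 -> a2 -> a3 -> b3 -> c3

The 8-move cap with required stops at a3, c2 leaves no slack for detours.
Route from e1: down 1 to e2, left 4 to a2, down 1 to a3, right 2 to c3 — 8 moves in all.
Check: all required cells visited; 8 ≤ 8 moves.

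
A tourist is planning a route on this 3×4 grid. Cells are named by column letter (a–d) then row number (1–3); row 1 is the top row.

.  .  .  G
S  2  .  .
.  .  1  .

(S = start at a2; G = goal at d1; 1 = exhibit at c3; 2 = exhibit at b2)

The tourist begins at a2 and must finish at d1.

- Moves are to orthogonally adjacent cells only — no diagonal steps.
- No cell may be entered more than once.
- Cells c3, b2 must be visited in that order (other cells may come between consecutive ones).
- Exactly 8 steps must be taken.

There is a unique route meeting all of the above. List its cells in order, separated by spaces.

a2 a3 b3 c3 c2 b2 b1 c1 d1

The waypoints must appear in the order c3, b2, with no cell reused.
Route from a2: down 1 to a3, right 2 to c3, up 1 to c2, left 1 to b2, up 1 to b1, right 2 to d1 — 8 moves in all.
Check: order respected (1 at step 3, 2 at step 5); 8 moves as required.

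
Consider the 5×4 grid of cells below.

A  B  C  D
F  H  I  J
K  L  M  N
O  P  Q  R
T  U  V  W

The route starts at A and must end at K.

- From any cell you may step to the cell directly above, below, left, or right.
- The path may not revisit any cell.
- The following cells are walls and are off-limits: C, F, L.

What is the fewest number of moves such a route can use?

The Manhattan distance from A to K is |1−3| + |1−1| = 2, so at least 2 moves are needed.
That bound ignores the blocked cells. Measuring each leg by the fewest moves that actually steer around them (A→K: 8) raises the lower bound to 8.
A route of 8 moves exists: A → B → H → I → M → Q → P → O → K.
Since 8 matches that lower bound, it is optimal.

8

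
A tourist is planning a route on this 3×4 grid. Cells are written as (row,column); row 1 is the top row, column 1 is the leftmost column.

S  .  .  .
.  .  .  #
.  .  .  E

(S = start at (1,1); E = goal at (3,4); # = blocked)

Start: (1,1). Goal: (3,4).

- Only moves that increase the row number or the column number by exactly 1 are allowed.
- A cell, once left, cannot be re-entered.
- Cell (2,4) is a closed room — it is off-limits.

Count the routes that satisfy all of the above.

A right/down-only route from (1,1) to (3,4) makes exactly 2 down-moves and 3 right-moves in some order.
With no other constraints that would be C(5,2) = 10 routes.
Subtract routes through each blocked cell (inclusion–exclusion for overlaps): − through (2,4): 4 → 6.
That gives 6 routes.

6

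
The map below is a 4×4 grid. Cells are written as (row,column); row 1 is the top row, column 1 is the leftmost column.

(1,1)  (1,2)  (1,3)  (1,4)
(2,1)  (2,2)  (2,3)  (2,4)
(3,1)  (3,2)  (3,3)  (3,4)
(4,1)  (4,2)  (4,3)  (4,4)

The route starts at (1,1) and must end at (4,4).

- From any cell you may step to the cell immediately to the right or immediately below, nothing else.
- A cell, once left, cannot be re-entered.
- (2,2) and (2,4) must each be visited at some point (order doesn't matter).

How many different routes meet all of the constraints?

2

A right/down-only route from (1,1) to (4,4) makes exactly 3 down-moves and 3 right-moves in some order.
With no other constraints that would be C(6,3) = 20 routes.
A monotone route can only reach the required cells in the order (2,2), (2,4), so split there and multiply the segment counts: (1,1)→(2,2): 2; (2,2)→(2,4): 1; (2,4)→(4,4): 1; product = 2.
That gives 2 routes.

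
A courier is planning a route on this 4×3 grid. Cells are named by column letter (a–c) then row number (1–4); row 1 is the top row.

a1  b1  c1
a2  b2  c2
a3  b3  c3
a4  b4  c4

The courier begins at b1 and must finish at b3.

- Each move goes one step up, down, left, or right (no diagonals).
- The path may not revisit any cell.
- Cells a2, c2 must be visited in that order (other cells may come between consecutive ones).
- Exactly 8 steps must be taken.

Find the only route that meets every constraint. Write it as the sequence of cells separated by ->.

b1 -> a1 -> a2 -> b2 -> c2 -> c3 -> c4 -> b4 -> b3

The waypoints must appear in the order a2, c2, with no cell reused.
Route from b1: left to a1, down to a2, 2× right (reaching c2), 2× down (reaching c4), left to b4, up to b3 — 8 moves in all.
Check: order respected (a2 at step 2, c2 at step 4); 8 moves as required.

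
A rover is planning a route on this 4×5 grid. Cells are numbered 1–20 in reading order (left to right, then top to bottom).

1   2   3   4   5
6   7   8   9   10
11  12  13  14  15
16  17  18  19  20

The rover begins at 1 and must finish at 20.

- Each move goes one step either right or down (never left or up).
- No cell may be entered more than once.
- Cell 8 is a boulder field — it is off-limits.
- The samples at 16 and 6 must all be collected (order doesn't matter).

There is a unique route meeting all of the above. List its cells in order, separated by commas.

Moves only go right or down, so the column and row indices never decrease.
Route from 1: down 3 to 16, right 4 to 20 — 7 moves in all.
Check: all required cells visited.

1, 6, 11, 16, 17, 18, 19, 20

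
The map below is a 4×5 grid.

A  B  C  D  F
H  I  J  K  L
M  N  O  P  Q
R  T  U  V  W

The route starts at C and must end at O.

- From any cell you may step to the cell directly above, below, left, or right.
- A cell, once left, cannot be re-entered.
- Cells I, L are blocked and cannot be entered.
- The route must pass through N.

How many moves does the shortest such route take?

6

Any route passes through N somewhere between C and O. Summing Manhattan distances along the two legs (C → N → O) gives a lower bound of 3 + 1 = 4 moves.
The shortest route satisfying every rule uses 6 moves: C → B → A → H → M → N → O.
The no-revisit rule (legs can't share cells) pushes the minimum above the 4-move bound; an exhaustive check rules out every length from 4 to 5, leaving 6 as the minimum.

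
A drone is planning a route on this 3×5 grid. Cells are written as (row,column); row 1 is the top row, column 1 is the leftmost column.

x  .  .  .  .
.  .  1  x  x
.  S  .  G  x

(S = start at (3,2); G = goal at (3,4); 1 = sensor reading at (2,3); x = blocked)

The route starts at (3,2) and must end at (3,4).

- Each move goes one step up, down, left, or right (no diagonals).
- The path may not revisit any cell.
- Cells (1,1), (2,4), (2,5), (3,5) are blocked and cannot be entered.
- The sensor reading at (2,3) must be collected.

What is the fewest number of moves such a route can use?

4

Any route passes through (2,3) somewhere between (3,2) and (3,4). Summing Manhattan distances along the two legs ((3,2) → (2,3) → (3,4)) gives a lower bound of 2 + 2 = 4 moves.
A route of 4 moves achieves this: (3,2) → (2,2) → (2,3) → (3,3) → (3,4).
Since 4 matches the lower bound, it is optimal.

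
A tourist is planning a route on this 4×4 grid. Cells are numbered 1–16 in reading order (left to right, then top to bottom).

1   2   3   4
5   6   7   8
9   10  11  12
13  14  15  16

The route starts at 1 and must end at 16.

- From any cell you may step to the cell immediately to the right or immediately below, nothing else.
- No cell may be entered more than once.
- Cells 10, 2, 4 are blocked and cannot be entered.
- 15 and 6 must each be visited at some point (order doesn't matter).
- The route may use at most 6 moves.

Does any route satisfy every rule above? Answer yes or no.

yes

One route that works: 1 → 5 → 6 → 7 → 11 → 15 → 16.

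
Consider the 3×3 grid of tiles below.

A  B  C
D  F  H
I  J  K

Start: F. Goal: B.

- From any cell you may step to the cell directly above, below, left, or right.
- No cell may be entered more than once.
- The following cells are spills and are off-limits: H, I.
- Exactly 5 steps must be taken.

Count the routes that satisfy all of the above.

0

Need simple routes of exactly 5 moves from F to B (Manhattan distance 1, so 2 moves are spent on a detour and 2 undoing it).
No route satisfies every constraint, so the count is 0.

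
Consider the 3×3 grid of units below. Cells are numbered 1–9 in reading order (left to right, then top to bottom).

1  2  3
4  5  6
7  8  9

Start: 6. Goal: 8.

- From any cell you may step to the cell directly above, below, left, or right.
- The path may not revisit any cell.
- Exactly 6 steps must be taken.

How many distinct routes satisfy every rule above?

4

Need simple routes of exactly 6 moves from 6 to 8 (Manhattan distance 2, so 2 moves are spent on a detour and 2 undoing it).
Enumerating: 6 3 2 5 4 7 8 | 6 3 2 1 4 7 8 | 6 3 2 1 4 5 8 | 6 5 2 1 4 7 8.
That gives 4 routes.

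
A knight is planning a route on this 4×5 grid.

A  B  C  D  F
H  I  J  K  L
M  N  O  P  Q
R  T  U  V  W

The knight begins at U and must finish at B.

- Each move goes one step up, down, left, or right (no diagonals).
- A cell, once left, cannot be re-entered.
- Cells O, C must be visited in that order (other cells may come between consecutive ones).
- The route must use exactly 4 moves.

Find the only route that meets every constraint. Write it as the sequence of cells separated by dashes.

The waypoints must appear in the order O, C, with no cell reused.
Route from U: up 3 to C, left 1 to B — 4 moves in all.
Check: order respected (O at step 1, C at step 3); 4 moves as required.

U - O - J - C - B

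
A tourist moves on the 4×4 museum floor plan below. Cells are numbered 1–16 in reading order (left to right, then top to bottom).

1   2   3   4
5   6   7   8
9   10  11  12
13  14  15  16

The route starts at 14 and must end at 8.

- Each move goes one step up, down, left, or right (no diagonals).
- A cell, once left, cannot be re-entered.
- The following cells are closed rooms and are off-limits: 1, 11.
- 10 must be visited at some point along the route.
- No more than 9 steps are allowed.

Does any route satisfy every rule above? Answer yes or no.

yes

One route that works: 14 → 10 → 6 → 7 → 8.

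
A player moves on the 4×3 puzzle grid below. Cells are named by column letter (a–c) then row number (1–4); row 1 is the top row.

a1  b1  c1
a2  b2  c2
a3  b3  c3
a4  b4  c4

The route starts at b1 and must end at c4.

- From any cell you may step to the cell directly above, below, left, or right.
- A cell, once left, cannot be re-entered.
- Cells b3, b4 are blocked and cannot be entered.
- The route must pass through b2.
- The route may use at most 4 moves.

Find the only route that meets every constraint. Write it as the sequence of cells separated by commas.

b1, b2, c2, c3, c4

The budget equals the shortest possible length, so every move has to be on a shortest route through the required cells.
Route from b1: down to b2, right to c2, 2× down (reaching c4) — 4 moves in all.
Check: all required cells visited; 4 ≤ 4 moves.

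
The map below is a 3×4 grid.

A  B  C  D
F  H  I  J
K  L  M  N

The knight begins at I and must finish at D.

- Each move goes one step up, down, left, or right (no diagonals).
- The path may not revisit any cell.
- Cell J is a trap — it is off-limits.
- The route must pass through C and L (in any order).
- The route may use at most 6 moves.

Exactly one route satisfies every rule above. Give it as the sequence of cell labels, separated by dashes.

The budget equals the shortest possible length, so every move has to be on a shortest route through the required cells.
Route from I: down to M, left to L, 2× up (reaching B), 2× right (reaching D) — 6 moves in all.
Check: all required cells visited; 6 ≤ 6 moves.

I - M - L - H - B - C - D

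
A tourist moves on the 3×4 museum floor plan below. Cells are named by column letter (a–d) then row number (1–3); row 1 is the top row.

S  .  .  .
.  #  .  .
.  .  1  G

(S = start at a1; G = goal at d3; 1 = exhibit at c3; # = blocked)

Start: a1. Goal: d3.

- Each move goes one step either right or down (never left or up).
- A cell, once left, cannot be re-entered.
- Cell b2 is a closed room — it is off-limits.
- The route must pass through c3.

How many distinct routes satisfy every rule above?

2

A right/down-only route from a1 to d3 makes exactly 2 down-moves and 3 right-moves in some order.
With no other constraints that would be C(5,2) = 10 routes.
Split at c3 and multiply the segment counts (each segment already excludes blocked cells): a1→c3: 2; c3→d3: 1; product = 2.
That gives 2 routes.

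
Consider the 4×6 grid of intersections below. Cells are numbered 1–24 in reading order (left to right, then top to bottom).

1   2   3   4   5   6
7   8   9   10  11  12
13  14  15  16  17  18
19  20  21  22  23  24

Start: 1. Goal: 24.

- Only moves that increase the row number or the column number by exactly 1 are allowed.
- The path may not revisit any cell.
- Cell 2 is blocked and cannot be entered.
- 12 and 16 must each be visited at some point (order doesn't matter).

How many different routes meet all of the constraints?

A right/down-only route from 1 to 24 makes exactly 3 down-moves and 5 right-moves in some order.
With no other constraints that would be C(8,3) = 56 routes.
16 is below but to the left of 12: going 12 → 16 would need a leftward move and 16 → 12 an upward move, so no right/down-only route can visit both required cells.
No route satisfies every constraint, so the count is 0.

0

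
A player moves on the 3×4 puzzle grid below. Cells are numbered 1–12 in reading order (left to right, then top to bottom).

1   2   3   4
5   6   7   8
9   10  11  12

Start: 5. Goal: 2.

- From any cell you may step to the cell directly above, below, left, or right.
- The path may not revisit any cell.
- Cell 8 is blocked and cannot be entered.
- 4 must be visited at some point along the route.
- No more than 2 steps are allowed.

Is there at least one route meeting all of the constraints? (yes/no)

4 must be visited but has only one open neighbour (3), and it is neither the start nor the goal — the route would have to enter and leave through 3, re-entering it.

no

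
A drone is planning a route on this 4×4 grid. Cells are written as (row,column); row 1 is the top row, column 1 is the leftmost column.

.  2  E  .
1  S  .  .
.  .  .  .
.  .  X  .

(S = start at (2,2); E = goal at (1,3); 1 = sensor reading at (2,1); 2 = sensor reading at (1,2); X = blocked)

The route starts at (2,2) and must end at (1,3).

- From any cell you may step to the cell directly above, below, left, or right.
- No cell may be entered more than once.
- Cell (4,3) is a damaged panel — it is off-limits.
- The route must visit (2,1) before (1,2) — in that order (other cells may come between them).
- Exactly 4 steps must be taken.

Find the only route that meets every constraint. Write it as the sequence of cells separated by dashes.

The waypoints must appear in the order (2,1), (1,2), with no cell reused.
Route from (2,2): left 1 to (2,1), up 1 to (1,1), right 2 to (1,3) — 4 moves in all.
Check: order respected (1 at step 1, 2 at step 3); 4 moves as required.

(2,2) - (2,1) - (1,1) - (1,2) - (1,3)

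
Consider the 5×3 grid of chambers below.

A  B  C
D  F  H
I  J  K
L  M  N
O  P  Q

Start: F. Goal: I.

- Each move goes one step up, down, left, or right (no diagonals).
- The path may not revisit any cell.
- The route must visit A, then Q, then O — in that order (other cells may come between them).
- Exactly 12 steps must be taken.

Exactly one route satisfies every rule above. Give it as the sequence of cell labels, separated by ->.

F -> D -> A -> B -> C -> H -> K -> N -> Q -> P -> O -> L -> I

The waypoints must appear in the order A, Q, O, with no cell reused.
Route from F: left 1 to D, up 1 to A, right 2 to C, down 4 to Q, left 2 to O, up 2 to I — 12 moves in all.
Check: order respected (A at step 2, Q at step 8, O at step 10); 12 moves as required.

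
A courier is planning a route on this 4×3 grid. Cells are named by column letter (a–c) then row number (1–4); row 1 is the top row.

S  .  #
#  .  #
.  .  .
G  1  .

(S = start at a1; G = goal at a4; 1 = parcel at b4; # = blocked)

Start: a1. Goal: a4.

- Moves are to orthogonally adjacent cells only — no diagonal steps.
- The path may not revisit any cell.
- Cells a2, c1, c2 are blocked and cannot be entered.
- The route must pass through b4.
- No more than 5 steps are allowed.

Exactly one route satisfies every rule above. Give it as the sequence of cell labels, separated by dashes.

The 5-move cap with required stops at b4 leaves no slack for detours.
Route from a1: right 1 to b1, down 3 to b4, left 1 to a4 — 5 moves in all.
Check: all required cells visited; 5 ≤ 5 moves.

a1 - b1 - b2 - b3 - b4 - a4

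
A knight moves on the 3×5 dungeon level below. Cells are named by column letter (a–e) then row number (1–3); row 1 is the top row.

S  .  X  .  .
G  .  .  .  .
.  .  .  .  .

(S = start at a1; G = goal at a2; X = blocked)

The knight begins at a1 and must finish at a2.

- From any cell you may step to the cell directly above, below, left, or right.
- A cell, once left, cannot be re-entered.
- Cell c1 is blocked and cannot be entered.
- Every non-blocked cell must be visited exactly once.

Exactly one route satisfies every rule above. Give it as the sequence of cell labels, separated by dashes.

a1 - b1 - b2 - c2 - d2 - d1 - e1 - e2 - e3 - d3 - c3 - b3 - a3 - a2

Need to visit all 14 open cells exactly once, starting at a1 and ending at a2.
Cell a3 has only two open neighbours (a2 and b3), so the path must pass straight through it: one of those is the cell it's entered from and the other is where it exits.
Route from a1: right 1 to b1, down 1 to b2, right 2 to d2, up 1 to d1, right 1 to e1, down 2 to e3, left 4 to a3, up 1 to a2 — 13 moves in all.
Check: all 14 open cells covered.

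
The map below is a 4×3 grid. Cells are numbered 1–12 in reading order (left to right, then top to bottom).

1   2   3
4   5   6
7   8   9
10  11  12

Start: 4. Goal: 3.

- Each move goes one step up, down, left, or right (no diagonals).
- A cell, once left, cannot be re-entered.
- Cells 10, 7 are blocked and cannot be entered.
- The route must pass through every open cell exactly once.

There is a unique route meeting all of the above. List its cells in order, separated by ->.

Need to visit all 10 open cells exactly once, starting at 4 and ending at 3.
Cell 1 has only two open neighbours (4 and 2), so the path must pass straight through it: one of those is the cell it's entered from and the other is where it exits.
Route from 4: up 1 to 1, right 1 to 2, down 3 to 11, right 1 to 12, up 3 to 3 — 9 moves in all.
Check: all 10 open cells covered.

4 -> 1 -> 2 -> 5 -> 8 -> 11 -> 12 -> 9 -> 6 -> 3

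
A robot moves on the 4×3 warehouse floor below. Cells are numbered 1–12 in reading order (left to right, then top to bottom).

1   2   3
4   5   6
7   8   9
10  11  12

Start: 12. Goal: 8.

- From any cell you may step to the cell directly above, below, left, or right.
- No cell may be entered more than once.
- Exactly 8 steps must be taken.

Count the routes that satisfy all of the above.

Need simple routes of exactly 8 moves from 12 to 8 (Manhattan distance 2, so 3 moves are spent on a detour and 3 undoing it).
Enumerating: 12 9 6 3 2 5 4 7 8 | 12 9 6 3 2 1 4 7 8 | 12 9 6 3 2 1 4 5 8 | 12 9 6 5 2 1 4 7 8 | 12 9 6 5 4 7 10 11 8 | 12 11 10 7 4 1 2 5 8 | 12 11 10 7 4 5 6 9 8.
That gives 7 routes.

7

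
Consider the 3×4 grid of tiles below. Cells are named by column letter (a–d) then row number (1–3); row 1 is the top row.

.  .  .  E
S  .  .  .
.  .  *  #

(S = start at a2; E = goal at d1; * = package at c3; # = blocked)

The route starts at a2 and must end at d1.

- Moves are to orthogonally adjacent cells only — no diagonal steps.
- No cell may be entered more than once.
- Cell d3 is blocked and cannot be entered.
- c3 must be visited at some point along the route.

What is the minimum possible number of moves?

6

Any route passes through c3 somewhere between a2 and d1. Summing Manhattan distances along the two legs (a2 → c3 → d1) gives a lower bound of 3 + 3 = 6 moves.
A route of 6 moves achieves this: a2 → a3 → b3 → c3 → c2 → c1 → d1.
Since 6 matches the lower bound, it is optimal.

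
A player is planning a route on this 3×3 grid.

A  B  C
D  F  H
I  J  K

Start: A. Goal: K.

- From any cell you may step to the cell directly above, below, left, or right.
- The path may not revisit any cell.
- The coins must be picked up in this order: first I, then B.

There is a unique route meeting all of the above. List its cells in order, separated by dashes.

The waypoints must appear in the order I, B, with no cell reused.
Route from A: down 2 to I, right 1 to J, up 2 to B, right 1 to C, down 2 to K — 8 moves in all.
Check: order respected (I at step 2, B at step 5).

A - D - I - J - F - B - C - H - K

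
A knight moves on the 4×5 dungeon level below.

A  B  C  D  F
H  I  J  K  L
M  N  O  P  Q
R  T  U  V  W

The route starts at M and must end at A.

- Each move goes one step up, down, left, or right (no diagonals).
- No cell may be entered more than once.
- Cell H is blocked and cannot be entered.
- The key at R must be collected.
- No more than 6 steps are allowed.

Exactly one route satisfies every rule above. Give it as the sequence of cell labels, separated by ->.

M -> R -> T -> N -> I -> B -> A

Any route must reach R and still end at A within 6 moves, so the order of the required stops is forced.
Route from M: down 1 to R, right 1 to T, up 3 to B, left 1 to A — 6 moves in all.
Check: all required cells visited; 6 ≤ 6 moves.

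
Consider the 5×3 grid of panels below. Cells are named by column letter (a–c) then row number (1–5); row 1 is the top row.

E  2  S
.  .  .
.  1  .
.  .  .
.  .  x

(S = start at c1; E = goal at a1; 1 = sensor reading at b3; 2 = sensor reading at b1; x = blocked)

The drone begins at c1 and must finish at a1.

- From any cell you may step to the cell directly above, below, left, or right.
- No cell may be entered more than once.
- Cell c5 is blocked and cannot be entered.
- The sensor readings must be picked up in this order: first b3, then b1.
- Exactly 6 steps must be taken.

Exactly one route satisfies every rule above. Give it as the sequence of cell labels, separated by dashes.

The waypoints must appear in the order b3, b1, with no cell reused.
Route from c1: down 2 to c3, left 1 to b3, up 2 to b1, left 1 to a1 — 6 moves in all.
Check: order respected (1 at step 3, 2 at step 5); 6 moves as required.

c1 - c2 - c3 - b3 - b2 - b1 - a1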